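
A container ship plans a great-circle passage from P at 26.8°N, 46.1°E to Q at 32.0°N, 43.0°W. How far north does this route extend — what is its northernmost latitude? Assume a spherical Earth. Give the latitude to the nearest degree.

The great circle lies in the plane with unit normal n̂ = (p₁ × p₂)/|p₁ × p₂|.
Here n̂_z ≈ -0.782; the vertex latitude is φ_max = arccos|n̂_z| ≈ 38.6°.
Check via Clairaut: cos φ_max = |cos φ₁| · sin C = cos(26.8°)·sin(61.2°) ≈ 0.782, again giving ≈ 38.6°.

≈ 39°N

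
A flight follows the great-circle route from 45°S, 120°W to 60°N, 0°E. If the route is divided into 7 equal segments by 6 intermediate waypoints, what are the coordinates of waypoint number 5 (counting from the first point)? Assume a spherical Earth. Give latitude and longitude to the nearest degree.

≈ 39°N, 57°W

Write both endpoints as unit vectors p₁, p₂ with components (cos φ cos λ, cos φ sin λ, sin φ).
The central angle between the endpoints is δ = arccos(p₁·p₂) ≈ 2.480 rad (142.1°).
Interpolate at f = 5/7 with slerp weights a = sin((1−f)δ)/sin δ ≈ 1.060, b = sin(fδ)/sin δ ≈ 1.595.
p = a·p₁ + b·p₂ ≈ (0.423, -0.649, 0.632); φ = arcsin(p_z) ≈ 39.23°, λ = atan2(p_y, p_x) ≈ -56.89°.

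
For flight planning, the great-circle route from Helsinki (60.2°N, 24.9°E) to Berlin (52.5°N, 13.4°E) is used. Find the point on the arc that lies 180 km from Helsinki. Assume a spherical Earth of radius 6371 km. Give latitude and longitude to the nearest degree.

Write both endpoints as unit vectors p₁, p₂ with components (cos φ cos λ, cos φ sin λ, sin φ).
The central angle between the endpoints is δ = arccos(p₁·p₂) ≈ 0.174 rad (10.0°). The total great-circle distance is δ·R ≈ 0.174 × 6371 ≈ 1108 km, so the target fraction is f = 180/1108 ≈ 0.162.
Interpolate at f ≈ 0.162 with slerp weights a = sin((1−f)δ)/sin δ ≈ 0.839, b = sin(fδ)/sin δ ≈ 0.163.
p = a·p₁ + b·p₂ ≈ (0.475, 0.199, 0.857); φ = arcsin(p_z) ≈ 59.03°, λ = atan2(p_y, p_x) ≈ 22.69°.

≈ 59°N, 23°E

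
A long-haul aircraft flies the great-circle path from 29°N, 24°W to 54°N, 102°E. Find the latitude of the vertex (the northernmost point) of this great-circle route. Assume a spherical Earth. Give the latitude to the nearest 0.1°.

The great circle lies in the plane with unit normal n̂ = (p₁ × p₂)/|p₁ × p₂|.
Here n̂_z ≈ +0.418; the vertex latitude is φ_max = arccos|n̂_z| ≈ 65.3°.
Check via Clairaut: cos φ_max = |cos φ₁| · sin C = cos(29.0°)·sin(28.5°) ≈ 0.418, again giving ≈ 65.3°.

≈ 65.3°N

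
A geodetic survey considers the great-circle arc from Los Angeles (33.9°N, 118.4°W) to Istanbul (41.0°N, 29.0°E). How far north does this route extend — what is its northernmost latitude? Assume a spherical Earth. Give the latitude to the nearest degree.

≈ 70°N

The great circle lies in the plane with unit normal n̂ = (p₁ × p₂)/|p₁ × p₂|.
Here n̂_z ≈ +0.342; the vertex latitude is φ_max = arccos|n̂_z| ≈ 70.0°.
Check via Clairaut: cos φ_max = |cos φ₁| · sin C = cos(33.9°)·sin(24.3°) ≈ 0.342, again giving ≈ 70.0°.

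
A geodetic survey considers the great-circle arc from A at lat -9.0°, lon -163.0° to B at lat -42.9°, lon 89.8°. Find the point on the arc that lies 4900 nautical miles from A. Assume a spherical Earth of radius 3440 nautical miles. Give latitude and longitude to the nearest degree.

≈ lat -46°, lon 110°

Convert each endpoint to a unit vector on the sphere (x = cos φ cos λ, y = cos φ sin λ, z = sin φ).
The central angle between the endpoints is δ = arccos(p₁·p₂) ≈ 1.678 rad (96.2°). The total great-circle distance is δ·R ≈ 1.678 × 3440 ≈ 5774 nmi, so the target fraction is f = 4900/5774 ≈ 0.849.
Interpolate at f ≈ 0.849 with slerp weights a = sin((1−f)δ)/sin δ ≈ 0.253, b = sin(fδ)/sin δ ≈ 0.995.
p = a·p₁ + b·p₂ ≈ (-0.236, 0.656, -0.717); φ = arcsin(p_z) ≈ -45.80°, λ = atan2(p_y, p_x) ≈ 109.81°.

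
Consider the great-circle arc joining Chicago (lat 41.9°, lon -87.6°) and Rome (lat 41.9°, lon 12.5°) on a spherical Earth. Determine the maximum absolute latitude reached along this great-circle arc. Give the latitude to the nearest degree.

≈ 54°

The great circle lies in the plane with unit normal n̂ = (p₁ × p₂)/|p₁ × p₂|.
Here n̂_z ≈ +0.582; the vertex latitude is φ_max = arccos|n̂_z| ≈ 54.4°.
Check via Clairaut: cos φ_max = |cos φ₁| · sin C = cos(41.9°)·sin(51.4°) ≈ 0.582, again giving ≈ 54.4°.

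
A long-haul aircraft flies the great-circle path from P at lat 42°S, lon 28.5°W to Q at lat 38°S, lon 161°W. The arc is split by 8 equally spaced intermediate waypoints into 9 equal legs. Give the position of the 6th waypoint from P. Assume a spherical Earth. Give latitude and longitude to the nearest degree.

Convert each endpoint to a unit vector on the sphere (x = cos φ cos λ, y = cos φ sin λ, z = sin φ).
The central angle between the endpoints is δ = arccos(p₁·p₂) ≈ 1.554 rad (89.1°).
Interpolate at f = 6/9 with slerp weights a = sin((1−f)δ)/sin δ ≈ 0.495, b = sin(fδ)/sin δ ≈ 0.861.
p = a·p₁ + b·p₂ ≈ (-0.318, -0.396, -0.861); φ = arcsin(p_z) ≈ -59.46°, λ = atan2(p_y, p_x) ≈ -128.71°.

≈ lat 59°S, lon 129°W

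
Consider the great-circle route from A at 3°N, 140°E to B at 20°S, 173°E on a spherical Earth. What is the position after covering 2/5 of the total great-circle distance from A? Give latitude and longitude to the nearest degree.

The haversine formula gives a central angle δ ≈ 0.693 rad (39.7°) between the endpoints.
Interpolate at f = 2/5 with slerp weights a = sin((1−f)δ)/sin δ ≈ 0.632, b = sin(fδ)/sin δ ≈ 0.428.
p = a·p₁ + b·p₂ ≈ (-0.883, 0.455, -0.113); φ = arcsin(p_z) ≈ -6.51°, λ = atan2(p_y, p_x) ≈ 152.75°.

≈ 7°S, 153°E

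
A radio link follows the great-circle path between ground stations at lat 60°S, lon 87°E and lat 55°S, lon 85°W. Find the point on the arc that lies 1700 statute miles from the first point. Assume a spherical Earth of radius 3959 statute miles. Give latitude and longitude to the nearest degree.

Write both endpoints as unit vectors p₁, p₂ with components (cos φ cos λ, cos φ sin λ, sin φ).
The central angle between the endpoints is δ = arccos(p₁·p₂) ≈ 1.131 rad (64.8°). The total great-circle distance is δ·R ≈ 1.131 × 3959 ≈ 4479 mi, so the target fraction is f = 1700/4479 ≈ 0.380.
Interpolate at f ≈ 0.380 with slerp weights a = sin((1−f)δ)/sin δ ≈ 0.714, b = sin(fδ)/sin δ ≈ 0.460.
p = a·p₁ + b·p₂ ≈ (0.042, 0.093, -0.995); φ = arcsin(p_z) ≈ -84.13°, λ = atan2(p_y, p_x) ≈ 65.96°.

≈ lat 84°S, lon 66°E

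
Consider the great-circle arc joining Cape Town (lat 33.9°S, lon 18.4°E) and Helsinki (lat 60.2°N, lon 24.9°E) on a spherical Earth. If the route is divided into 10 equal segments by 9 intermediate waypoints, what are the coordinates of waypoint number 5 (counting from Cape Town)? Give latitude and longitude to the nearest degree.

≈ lat 13°N, lon 21°E

Convert each endpoint to a unit vector on the sphere (x = cos φ cos λ, y = cos φ sin λ, z = sin φ).
The central angle between the endpoints is δ = arccos(p₁·p₂) ≈ 1.645 rad (94.3°).
Interpolate at f = 5/10 with slerp weights a = sin((1−f)δ)/sin δ ≈ 0.735, b = sin(fδ)/sin δ ≈ 0.735.
p = a·p₁ + b·p₂ ≈ (0.910, 0.346, 0.228); φ = arcsin(p_z) ≈ 13.17°, λ = atan2(p_y, p_x) ≈ 20.83°.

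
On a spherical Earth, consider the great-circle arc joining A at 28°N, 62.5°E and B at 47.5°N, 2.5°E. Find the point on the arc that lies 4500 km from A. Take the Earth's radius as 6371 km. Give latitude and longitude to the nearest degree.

≈ 47°N, 16°E

Write both endpoints as unit vectors p₁, p₂ with components (cos φ cos λ, cos φ sin λ, sin φ).
The central angle between the endpoints is δ = arccos(p₁·p₂) ≈ 0.871 rad (49.9°). The total great-circle distance is δ·R ≈ 0.871 × 6371 ≈ 5546 km, so the target fraction is f = 4500/5546 ≈ 0.811.
Interpolate at f ≈ 0.811 with slerp weights a = sin((1−f)δ)/sin δ ≈ 0.214, b = sin(fδ)/sin δ ≈ 0.849.
p = a·p₁ + b·p₂ ≈ (0.660, 0.192, 0.726); φ = arcsin(p_z) ≈ 46.56°, λ = atan2(p_y, p_x) ≈ 16.26°.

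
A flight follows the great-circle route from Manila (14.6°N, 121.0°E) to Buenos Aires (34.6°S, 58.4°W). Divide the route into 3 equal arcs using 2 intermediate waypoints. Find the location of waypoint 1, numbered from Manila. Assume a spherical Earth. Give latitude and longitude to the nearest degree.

Write both endpoints as unit vectors p₁, p₂ with components (cos φ cos λ, cos φ sin λ, sin φ).
The central angle between the endpoints is δ = arccos(p₁·p₂) ≈ 2.792 rad (160.0°).
Interpolate at f = 1/3 with slerp weights a = sin((1−f)δ)/sin δ ≈ 2.800, b = sin(fδ)/sin δ ≈ 2.344.
p = a·p₁ + b·p₂ ≈ (-0.384, 0.679, -0.625); φ = arcsin(p_z) ≈ -38.71°, λ = atan2(p_y, p_x) ≈ 119.52°.

≈ 39°S, 120°E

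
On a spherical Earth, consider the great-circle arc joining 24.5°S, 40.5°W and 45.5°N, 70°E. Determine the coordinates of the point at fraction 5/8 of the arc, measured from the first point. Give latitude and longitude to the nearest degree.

≈ 28°N, 17°E

Write both endpoints as unit vectors p₁, p₂ with components (cos φ cos λ, cos φ sin λ, sin φ).
The central angle between the endpoints is δ = arccos(p₁·p₂) ≈ 2.117 rad (121.3°).
Interpolate at f = 5/8 with slerp weights a = sin((1−f)δ)/sin δ ≈ 0.834, b = sin(fδ)/sin δ ≈ 1.134.
p = a·p₁ + b·p₂ ≈ (0.849, 0.254, 0.463); φ = arcsin(p_z) ≈ 27.59°, λ = atan2(p_y, p_x) ≈ 16.66°.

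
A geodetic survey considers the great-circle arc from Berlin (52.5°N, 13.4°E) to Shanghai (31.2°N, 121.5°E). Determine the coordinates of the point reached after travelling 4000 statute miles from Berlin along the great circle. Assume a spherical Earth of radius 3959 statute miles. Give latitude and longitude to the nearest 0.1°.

≈ 44.6°N, 106.7°E

Convert each endpoint to a unit vector on the sphere (x = cos φ cos λ, y = cos φ sin λ, z = sin φ).
The central angle between the endpoints is δ = arccos(p₁·p₂) ≈ 1.319 rad (75.6°). The total great-circle distance is δ·R ≈ 1.319 × 3959 ≈ 5222 mi, so the target fraction is f = 4000/5222 ≈ 0.766.
Interpolate at f ≈ 0.766 with slerp weights a = sin((1−f)δ)/sin δ ≈ 0.314, b = sin(fδ)/sin δ ≈ 0.875.
p = a·p₁ + b·p₂ ≈ (-0.205, 0.682, 0.702); φ = arcsin(p_z) ≈ 44.58°, λ = atan2(p_y, p_x) ≈ 106.74°.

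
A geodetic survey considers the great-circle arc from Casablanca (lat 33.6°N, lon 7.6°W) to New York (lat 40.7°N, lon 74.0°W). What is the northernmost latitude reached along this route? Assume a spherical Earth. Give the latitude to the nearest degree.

≈ 43°N

The great circle lies in the plane with unit normal n̂ = (p₁ × p₂)/|p₁ × p₂|.
Here n̂_z ≈ -0.733; the vertex latitude is φ_max = arccos|n̂_z| ≈ 42.9°.
Check via Clairaut: cos φ_max = |cos φ₁| · sin C = cos(33.6°)·sin(61.6°) ≈ 0.733, again giving ≈ 42.9°.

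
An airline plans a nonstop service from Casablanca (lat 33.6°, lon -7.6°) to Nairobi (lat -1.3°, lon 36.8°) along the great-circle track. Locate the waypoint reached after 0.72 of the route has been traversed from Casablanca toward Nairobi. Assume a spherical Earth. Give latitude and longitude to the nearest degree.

≈ lat 9°, lon 26°

Write both endpoints as unit vectors p₁, p₂ with components (cos φ cos λ, cos φ sin λ, sin φ).
The central angle between the endpoints is δ = arccos(p₁·p₂) ≈ 0.949 rad (54.4°).
Interpolate at f = 0.72 with slerp weights a = sin((1−f)δ)/sin δ ≈ 0.323, b = sin(fδ)/sin δ ≈ 0.777.
p = a·p₁ + b·p₂ ≈ (0.889, 0.430, 0.161); φ = arcsin(p_z) ≈ 9.27°, λ = atan2(p_y, p_x) ≈ 25.80°.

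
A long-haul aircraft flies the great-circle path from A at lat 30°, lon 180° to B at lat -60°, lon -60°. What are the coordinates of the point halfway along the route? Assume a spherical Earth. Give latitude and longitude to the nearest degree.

Write both endpoints as unit vectors p₁, p₂ with components (cos φ cos λ, cos φ sin λ, sin φ).
The central angle between the endpoints is δ = arccos(p₁·p₂) ≈ 2.278 rad (130.5°).
Interpolate at f = 1/2 with slerp weights a = sin((1−f)δ)/sin δ ≈ 1.194, b = sin(fδ)/sin δ ≈ 1.194.
p = a·p₁ + b·p₂ ≈ (-0.736, -0.517, -0.437); φ = arcsin(p_z) ≈ -25.92°, λ = atan2(p_y, p_x) ≈ -144.90°.

≈ lat -26°, lon -145°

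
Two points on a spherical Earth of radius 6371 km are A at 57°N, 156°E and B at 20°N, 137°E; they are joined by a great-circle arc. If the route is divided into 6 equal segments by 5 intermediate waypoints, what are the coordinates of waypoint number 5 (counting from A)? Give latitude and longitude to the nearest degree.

≈ 26°N, 139°E

From cos δ = sin φ₁ sin φ₂ + cos φ₁ cos φ₂ cos Δλ, the central angle is δ ≈ 0.691 rad (39.6°).
Interpolate at f = 5/6 with slerp weights a = sin((1−f)δ)/sin δ ≈ 0.180, b = sin(fδ)/sin δ ≈ 0.854.
p = a·p₁ + b·p₂ ≈ (-0.677, 0.588, 0.443); φ = arcsin(p_z) ≈ 26.32°, λ = atan2(p_y, p_x) ≈ 139.04°.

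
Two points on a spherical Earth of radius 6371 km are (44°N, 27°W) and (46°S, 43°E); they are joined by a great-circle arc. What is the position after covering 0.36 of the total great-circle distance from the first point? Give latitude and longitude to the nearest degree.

≈ (12°N, 0°E)

The haversine formula gives a central angle δ ≈ 1.906 rad (109.2°) between the endpoints.
Interpolate at f = 0.36 with slerp weights a = sin((1−f)δ)/sin δ ≈ 0.994, b = sin(fδ)/sin δ ≈ 0.671.
p = a·p₁ + b·p₂ ≈ (0.978, -0.007, 0.208); φ = arcsin(p_z) ≈ 12.01°, λ = atan2(p_y, p_x) ≈ -0.40°.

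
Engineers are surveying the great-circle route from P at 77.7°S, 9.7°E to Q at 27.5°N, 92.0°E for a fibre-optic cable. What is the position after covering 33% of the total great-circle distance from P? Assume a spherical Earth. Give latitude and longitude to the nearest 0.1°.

The haversine formula gives a central angle δ ≈ 2.011 rad (115.2°) between the endpoints.
Interpolate at f = 0.33 with slerp weights a = sin((1−f)δ)/sin δ ≈ 1.078, b = sin(fδ)/sin δ ≈ 0.681.
p = a·p₁ + b·p₂ ≈ (0.205, 0.642, -0.739); φ = arcsin(p_z) ≈ -47.62°, λ = atan2(p_y, p_x) ≈ 72.28°.

≈ 47.6°S, 72.3°E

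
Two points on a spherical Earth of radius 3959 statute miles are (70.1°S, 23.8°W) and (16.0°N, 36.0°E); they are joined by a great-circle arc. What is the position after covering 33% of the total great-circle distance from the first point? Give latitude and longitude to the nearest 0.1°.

Write both endpoints as unit vectors p₁, p₂ with components (cos φ cos λ, cos φ sin λ, sin φ).
The central angle between the endpoints is δ = arccos(p₁·p₂) ≈ 1.666 rad (95.4°).
Interpolate at f = 0.33 with slerp weights a = sin((1−f)δ)/sin δ ≈ 0.902, b = sin(fδ)/sin δ ≈ 0.525.
p = a·p₁ + b·p₂ ≈ (0.689, 0.173, -0.704); φ = arcsin(p_z) ≈ -44.74°, λ = atan2(p_y, p_x) ≈ 14.06°.

≈ (44.7°S, 14.1°E)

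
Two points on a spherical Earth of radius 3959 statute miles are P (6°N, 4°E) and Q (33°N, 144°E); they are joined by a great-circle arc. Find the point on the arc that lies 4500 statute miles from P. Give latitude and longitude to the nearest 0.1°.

≈ (46.0°N, 64.0°E)

Write both endpoints as unit vectors p₁, p₂ with components (cos φ cos λ, cos φ sin λ, sin φ).
The central angle between the endpoints is δ = arccos(p₁·p₂) ≈ 2.192 rad (125.6°). The total great-circle distance is δ·R ≈ 2.192 × 3959 ≈ 8678 mi, so the target fraction is f = 4500/8678 ≈ 0.519.
Interpolate at f ≈ 0.519 with slerp weights a = sin((1−f)δ)/sin δ ≈ 1.070, b = sin(fδ)/sin δ ≈ 1.116.
p = a·p₁ + b·p₂ ≈ (0.305, 0.624, 0.719); φ = arcsin(p_z) ≈ 46.01°, λ = atan2(p_y, p_x) ≈ 63.99°.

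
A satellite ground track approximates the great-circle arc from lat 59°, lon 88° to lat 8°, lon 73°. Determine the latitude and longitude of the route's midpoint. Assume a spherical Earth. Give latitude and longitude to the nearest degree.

≈ lat 34°, lon 78°

The haversine formula gives a central angle δ ≈ 0.912 rad (52.3°) between the endpoints.
Interpolate at f = 1/2 with slerp weights a = sin((1−f)δ)/sin δ ≈ 0.557, b = sin(fδ)/sin δ ≈ 0.557.
p = a·p₁ + b·p₂ ≈ (0.171, 0.814, 0.555); φ = arcsin(p_z) ≈ 33.70°, λ = atan2(p_y, p_x) ≈ 78.12°.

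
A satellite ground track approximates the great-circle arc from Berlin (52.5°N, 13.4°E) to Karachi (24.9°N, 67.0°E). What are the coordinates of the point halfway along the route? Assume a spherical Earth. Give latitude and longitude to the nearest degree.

≈ (42°N, 46°E)

From cos δ = sin φ₁ sin φ₂ + cos φ₁ cos φ₂ cos Δλ, the central angle is δ ≈ 0.848 rad (48.6°).
Interpolate at f = 1/2 with slerp weights a = sin((1−f)δ)/sin δ ≈ 0.549, b = sin(fδ)/sin δ ≈ 0.549.
p = a·p₁ + b·p₂ ≈ (0.519, 0.535, 0.666); φ = arcsin(p_z) ≈ 41.77°, λ = atan2(p_y, p_x) ≈ 45.88°.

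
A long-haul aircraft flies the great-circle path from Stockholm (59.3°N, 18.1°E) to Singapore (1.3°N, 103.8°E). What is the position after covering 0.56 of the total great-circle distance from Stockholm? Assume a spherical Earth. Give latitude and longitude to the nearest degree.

≈ 33°N, 82°E

Write both endpoints as unit vectors p₁, p₂ with components (cos φ cos λ, cos φ sin λ, sin φ).
The central angle between the endpoints is δ = arccos(p₁·p₂) ≈ 1.513 rad (86.7°).
Interpolate at f = 0.56 with slerp weights a = sin((1−f)δ)/sin δ ≈ 0.619, b = sin(fδ)/sin δ ≈ 0.751.
p = a·p₁ + b·p₂ ≈ (0.121, 0.827, 0.549); φ = arcsin(p_z) ≈ 33.30°, λ = atan2(p_y, p_x) ≈ 81.66°.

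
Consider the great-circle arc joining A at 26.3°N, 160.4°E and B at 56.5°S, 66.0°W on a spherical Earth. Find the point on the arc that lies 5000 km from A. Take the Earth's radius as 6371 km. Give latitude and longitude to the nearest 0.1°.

≈ 12.0°S, 175.4°W

From cos δ = sin φ₁ sin φ₂ + cos φ₁ cos φ₂ cos Δλ, the central angle is δ ≈ 2.361 rad (135.3°). The total great-circle distance is δ·R ≈ 2.361 × 6371 ≈ 15044 km, so the target fraction is f = 5000/15044 ≈ 0.332.
Interpolate at f ≈ 0.332 with slerp weights a = sin((1−f)δ)/sin δ ≈ 1.421, b = sin(fδ)/sin δ ≈ 1.005.
p = a·p₁ + b·p₂ ≈ (-0.975, -0.079, -0.208); φ = arcsin(p_z) ≈ -12.00°, λ = atan2(p_y, p_x) ≈ -175.37°.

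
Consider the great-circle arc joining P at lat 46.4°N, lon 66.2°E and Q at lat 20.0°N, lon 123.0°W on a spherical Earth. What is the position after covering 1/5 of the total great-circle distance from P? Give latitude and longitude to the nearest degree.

Convert each endpoint to a unit vector on the sphere (x = cos φ cos λ, y = cos φ sin λ, z = sin φ).
The central angle between the endpoints is δ = arccos(p₁·p₂) ≈ 1.974 rad (113.1°).
Interpolate at f = 1/5 with slerp weights a = sin((1−f)δ)/sin δ ≈ 1.087, b = sin(fδ)/sin δ ≈ 0.418.
p = a·p₁ + b·p₂ ≈ (0.089, 0.356, 0.930); φ = arcsin(p_z) ≈ 68.45°, λ = atan2(p_y, p_x) ≈ 76.05°.

≈ lat 68°N, lon 76°E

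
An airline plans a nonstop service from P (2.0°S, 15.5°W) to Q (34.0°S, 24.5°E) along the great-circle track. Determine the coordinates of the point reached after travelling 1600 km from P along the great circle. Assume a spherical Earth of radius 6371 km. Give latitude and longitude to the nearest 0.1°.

≈ (12.1°S, 5.2°W)

Convert each endpoint to a unit vector on the sphere (x = cos φ cos λ, y = cos φ sin λ, z = sin φ).
The central angle between the endpoints is δ = arccos(p₁·p₂) ≈ 0.858 rad (49.1°). The total great-circle distance is δ·R ≈ 0.858 × 6371 ≈ 5464 km, so the target fraction is f = 1600/5464 ≈ 0.293.
Interpolate at f ≈ 0.293 with slerp weights a = sin((1−f)δ)/sin δ ≈ 0.754, b = sin(fδ)/sin δ ≈ 0.329.
p = a·p₁ + b·p₂ ≈ (0.974, -0.088, -0.210); φ = arcsin(p_z) ≈ -12.12°, λ = atan2(p_y, p_x) ≈ -5.18°.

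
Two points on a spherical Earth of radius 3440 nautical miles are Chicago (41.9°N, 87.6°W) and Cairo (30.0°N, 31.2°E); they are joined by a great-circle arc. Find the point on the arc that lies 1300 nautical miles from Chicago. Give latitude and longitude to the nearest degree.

Convert each endpoint to a unit vector on the sphere (x = cos φ cos λ, y = cos φ sin λ, z = sin φ).
The central angle between the endpoints is δ = arccos(p₁·p₂) ≈ 1.547 rad (88.7°). The total great-circle distance is δ·R ≈ 1.547 × 3440 ≈ 5323 nmi, so the target fraction is f = 1300/5323 ≈ 0.244.
Interpolate at f ≈ 0.244 with slerp weights a = sin((1−f)δ)/sin δ ≈ 0.921, b = sin(fδ)/sin δ ≈ 0.369.
p = a·p₁ + b·p₂ ≈ (0.302, -0.519, 0.799); φ = arcsin(p_z) ≈ 53.08°, λ = atan2(p_y, p_x) ≈ -59.81°.

≈ 53°N, 60°W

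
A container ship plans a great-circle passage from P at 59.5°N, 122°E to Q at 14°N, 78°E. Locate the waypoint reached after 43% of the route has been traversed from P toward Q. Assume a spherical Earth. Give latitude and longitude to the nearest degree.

Convert each endpoint to a unit vector on the sphere (x = cos φ cos λ, y = cos φ sin λ, z = sin φ).
The central angle between the endpoints is δ = arccos(p₁·p₂) ≈ 0.973 rad (55.8°).
Interpolate at f = 0.43 with slerp weights a = sin((1−f)δ)/sin δ ≈ 0.637, b = sin(fδ)/sin δ ≈ 0.492.
p = a·p₁ + b·p₂ ≈ (-0.072, 0.741, 0.668); φ = arcsin(p_z) ≈ 41.90°, λ = atan2(p_y, p_x) ≈ 95.57°.

≈ 42°N, 96°E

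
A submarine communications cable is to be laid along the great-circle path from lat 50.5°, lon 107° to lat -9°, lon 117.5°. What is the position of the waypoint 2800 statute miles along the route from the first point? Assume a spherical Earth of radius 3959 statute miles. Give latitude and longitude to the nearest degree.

Write both endpoints as unit vectors p₁, p₂ with components (cos φ cos λ, cos φ sin λ, sin φ).
The central angle between the endpoints is δ = arccos(p₁·p₂) ≈ 1.051 rad (60.2°). The total great-circle distance is δ·R ≈ 1.051 × 3959 ≈ 4159 mi, so the target fraction is f = 2800/4159 ≈ 0.673.
Interpolate at f ≈ 0.673 with slerp weights a = sin((1−f)δ)/sin δ ≈ 0.388, b = sin(fδ)/sin δ ≈ 0.749.
p = a·p₁ + b·p₂ ≈ (-0.414, 0.892, 0.182); φ = arcsin(p_z) ≈ 10.50°, λ = atan2(p_y, p_x) ≈ 114.88°.

≈ lat 11°, lon 115°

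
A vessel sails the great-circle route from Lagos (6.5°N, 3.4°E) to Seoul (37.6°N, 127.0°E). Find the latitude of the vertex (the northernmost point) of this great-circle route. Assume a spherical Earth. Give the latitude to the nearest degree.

≈ 45°N

The great circle lies in the plane with unit normal n̂ = (p₁ × p₂)/|p₁ × p₂|.
Here n̂_z ≈ +0.705; the vertex latitude is φ_max = arccos|n̂_z| ≈ 45.2°.
Check via Clairaut: cos φ_max = |cos φ₁| · sin C = cos(6.5°)·sin(45.2°) ≈ 0.705, again giving ≈ 45.2°.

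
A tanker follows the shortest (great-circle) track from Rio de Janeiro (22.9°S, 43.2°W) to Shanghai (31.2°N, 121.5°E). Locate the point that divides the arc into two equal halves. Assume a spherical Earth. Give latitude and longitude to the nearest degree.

≈ 28°N, 24°E

Write both endpoints as unit vectors p₁, p₂ with components (cos φ cos λ, cos φ sin λ, sin φ).
The central angle between the endpoints is δ = arccos(p₁·p₂) ≈ 2.864 rad (164.1°).
Interpolate at f = 1/2 with slerp weights a = sin((1−f)δ)/sin δ ≈ 3.608, b = sin(fδ)/sin δ ≈ 3.608.
p = a·p₁ + b·p₂ ≈ (0.810, 0.356, 0.465); φ = arcsin(p_z) ≈ 27.72°, λ = atan2(p_y, p_x) ≈ 23.73°.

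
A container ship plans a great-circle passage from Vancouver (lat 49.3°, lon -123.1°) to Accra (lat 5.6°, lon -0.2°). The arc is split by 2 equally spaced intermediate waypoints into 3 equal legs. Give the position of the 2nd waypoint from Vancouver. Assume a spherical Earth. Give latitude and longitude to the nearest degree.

Write both endpoints as unit vectors p₁, p₂ with components (cos φ cos λ, cos φ sin λ, sin φ).
The central angle between the endpoints is δ = arccos(p₁·p₂) ≈ 1.853 rad (106.2°).
Interpolate at f = 2/3 with slerp weights a = sin((1−f)δ)/sin δ ≈ 0.603, b = sin(fδ)/sin δ ≈ 0.983.
p = a·p₁ + b·p₂ ≈ (0.764, -0.333, 0.553); φ = arcsin(p_z) ≈ 33.58°, λ = atan2(p_y, p_x) ≈ -23.55°.

≈ lat 34°, lon -24°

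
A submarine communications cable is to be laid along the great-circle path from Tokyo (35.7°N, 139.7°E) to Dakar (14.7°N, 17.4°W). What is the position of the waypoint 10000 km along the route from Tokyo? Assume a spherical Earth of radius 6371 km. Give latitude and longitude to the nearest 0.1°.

Write both endpoints as unit vectors p₁, p₂ with components (cos φ cos λ, cos φ sin λ, sin φ).
The central angle between the endpoints is δ = arccos(p₁·p₂) ≈ 2.184 rad (125.1°). The total great-circle distance is δ·R ≈ 2.184 × 6371 ≈ 13914 km, so the target fraction is f = 10000/13914 ≈ 0.719.
Interpolate at f ≈ 0.719 with slerp weights a = sin((1−f)δ)/sin δ ≈ 0.705, b = sin(fδ)/sin δ ≈ 1.223.
p = a·p₁ + b·p₂ ≈ (0.692, 0.017, 0.722); φ = arcsin(p_z) ≈ 46.19°, λ = atan2(p_y, p_x) ≈ 1.37°.

≈ 46.2°N, 1.4°E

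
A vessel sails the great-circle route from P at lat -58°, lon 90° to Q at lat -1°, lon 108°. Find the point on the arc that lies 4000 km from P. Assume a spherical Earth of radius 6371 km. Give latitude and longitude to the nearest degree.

Convert each endpoint to a unit vector on the sphere (x = cos φ cos λ, y = cos φ sin λ, z = sin φ).
The central angle between the endpoints is δ = arccos(p₁·p₂) ≈ 1.025 rad (58.8°). The total great-circle distance is δ·R ≈ 1.025 × 6371 ≈ 6533 km, so the target fraction is f = 4000/6533 ≈ 0.612.
Interpolate at f ≈ 0.612 with slerp weights a = sin((1−f)δ)/sin δ ≈ 0.453, b = sin(fδ)/sin δ ≈ 0.687.
p = a·p₁ + b·p₂ ≈ (-0.212, 0.893, -0.396); φ = arcsin(p_z) ≈ -23.33°, λ = atan2(p_y, p_x) ≈ 103.37°.

≈ lat -23°, lon 103°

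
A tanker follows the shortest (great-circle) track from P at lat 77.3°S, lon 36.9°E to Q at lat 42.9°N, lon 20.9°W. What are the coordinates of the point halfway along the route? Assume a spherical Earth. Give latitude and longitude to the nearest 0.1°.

Write both endpoints as unit vectors p₁, p₂ with components (cos φ cos λ, cos φ sin λ, sin φ).
The central angle between the endpoints is δ = arccos(p₁·p₂) ≈ 2.187 rad (125.3°).
Interpolate at f = 1/2 with slerp weights a = sin((1−f)δ)/sin δ ≈ 1.089, b = sin(fδ)/sin δ ≈ 1.089.
p = a·p₁ + b·p₂ ≈ (0.937, -0.141, -0.321); φ = arcsin(p_z) ≈ -18.72°, λ = atan2(p_y, p_x) ≈ -8.55°.

≈ lat 18.7°S, lon 8.6°W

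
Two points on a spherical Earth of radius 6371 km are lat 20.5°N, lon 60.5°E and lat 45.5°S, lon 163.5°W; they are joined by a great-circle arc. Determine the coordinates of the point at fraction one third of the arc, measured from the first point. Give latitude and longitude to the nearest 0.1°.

≈ lat 13.2°S, lon 91.5°E

From cos δ = sin φ₁ sin φ₂ + cos φ₁ cos φ₂ cos Δλ, the central angle is δ ≈ 2.378 rad (136.2°).
Interpolate at f = 1/3 with slerp weights a = sin((1−f)δ)/sin δ ≈ 1.445, b = sin(fδ)/sin δ ≈ 1.029.
p = a·p₁ + b·p₂ ≈ (-0.025, 0.973, -0.228); φ = arcsin(p_z) ≈ -13.18°, λ = atan2(p_y, p_x) ≈ 91.48°.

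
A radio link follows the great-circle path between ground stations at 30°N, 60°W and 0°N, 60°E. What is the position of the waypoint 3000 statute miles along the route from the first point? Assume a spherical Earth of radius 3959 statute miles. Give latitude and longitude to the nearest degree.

≈ 32°N, 9°W

The haversine formula gives a central angle δ ≈ 2.019 rad (115.7°) between the endpoints. The total great-circle distance is δ·R ≈ 2.019 × 3959 ≈ 7992 mi, so the target fraction is f = 3000/7992 ≈ 0.375.
Interpolate at f ≈ 0.375 with slerp weights a = sin((1−f)δ)/sin δ ≈ 1.057, b = sin(fδ)/sin δ ≈ 0.762.
p = a·p₁ + b·p₂ ≈ (0.839, -0.132, 0.528); φ = arcsin(p_z) ≈ 31.89°, λ = atan2(p_y, p_x) ≈ -8.95°.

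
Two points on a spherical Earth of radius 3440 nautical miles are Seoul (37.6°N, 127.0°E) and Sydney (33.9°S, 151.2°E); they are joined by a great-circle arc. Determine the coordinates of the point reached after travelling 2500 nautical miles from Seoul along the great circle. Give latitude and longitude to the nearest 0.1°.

≈ 2.1°S, 140.5°E

Convert each endpoint to a unit vector on the sphere (x = cos φ cos λ, y = cos φ sin λ, z = sin φ).
The central angle between the endpoints is δ = arccos(p₁·p₂) ≈ 1.308 rad (75.0°). The total great-circle distance is δ·R ≈ 1.308 × 3440 ≈ 4500 nmi, so the target fraction is f = 2500/4500 ≈ 0.555.
Interpolate at f ≈ 0.555 with slerp weights a = sin((1−f)δ)/sin δ ≈ 0.569, b = sin(fδ)/sin δ ≈ 0.688.
p = a·p₁ + b·p₂ ≈ (-0.772, 0.635, -0.037); φ = arcsin(p_z) ≈ -2.10°, λ = atan2(p_y, p_x) ≈ 140.55°.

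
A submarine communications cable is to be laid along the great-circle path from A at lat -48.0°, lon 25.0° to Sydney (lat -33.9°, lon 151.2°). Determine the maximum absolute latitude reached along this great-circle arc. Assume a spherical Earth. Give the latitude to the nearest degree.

≈ -63°

The great circle lies in the plane with unit normal n̂ = (p₁ × p₂)/|p₁ × p₂|.
Here n̂_z ≈ +0.450; the vertex latitude is φ_max = arccos|n̂_z| ≈ 63.3°.
Check via Clairaut: cos φ_max = |cos φ₁| · sin C = cos(48.0°)·sin(137.8°) ≈ 0.450, again giving ≈ 63.3°.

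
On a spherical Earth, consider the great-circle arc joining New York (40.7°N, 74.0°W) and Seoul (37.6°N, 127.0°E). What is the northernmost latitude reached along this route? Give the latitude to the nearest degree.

The great circle lies in the plane with unit normal n̂ = (p₁ × p₂)/|p₁ × p₂|.
Here n̂_z ≈ -0.218; the vertex latitude is φ_max = arccos|n̂_z| ≈ 77.4°.
Check via Clairaut: cos φ_max = |cos φ₁| · sin C = cos(40.7°)·sin(16.7°) ≈ 0.218, again giving ≈ 77.4°.

≈ 77°N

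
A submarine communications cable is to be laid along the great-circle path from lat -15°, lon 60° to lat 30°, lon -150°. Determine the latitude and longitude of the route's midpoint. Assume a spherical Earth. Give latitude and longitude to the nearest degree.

Convert each endpoint to a unit vector on the sphere (x = cos φ cos λ, y = cos φ sin λ, z = sin φ).
The central angle between the endpoints is δ = arccos(p₁·p₂) ≈ 2.594 rad (148.6°).
Interpolate at f = 1/2 with slerp weights a = sin((1−f)δ)/sin δ ≈ 1.850, b = sin(fδ)/sin δ ≈ 1.850.
p = a·p₁ + b·p₂ ≈ (-0.494, 0.746, 0.446); φ = arcsin(p_z) ≈ 26.49°, λ = atan2(p_y, p_x) ≈ 123.50°.

≈ lat 26°, lon 123°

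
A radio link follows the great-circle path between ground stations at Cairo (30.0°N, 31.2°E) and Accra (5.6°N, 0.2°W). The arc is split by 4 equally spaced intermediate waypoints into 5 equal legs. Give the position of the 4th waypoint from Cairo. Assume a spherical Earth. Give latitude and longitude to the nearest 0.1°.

≈ 10.8°N, 5.5°E

Write both endpoints as unit vectors p₁, p₂ with components (cos φ cos λ, cos φ sin λ, sin φ).
The central angle between the endpoints is δ = arccos(p₁·p₂) ≈ 0.669 rad (38.3°).
Interpolate at f = 4/5 with slerp weights a = sin((1−f)δ)/sin δ ≈ 0.215, b = sin(fδ)/sin δ ≈ 0.822.
p = a·p₁ + b·p₂ ≈ (0.978, 0.094, 0.188); φ = arcsin(p_z) ≈ 10.82°, λ = atan2(p_y, p_x) ≈ 5.47°.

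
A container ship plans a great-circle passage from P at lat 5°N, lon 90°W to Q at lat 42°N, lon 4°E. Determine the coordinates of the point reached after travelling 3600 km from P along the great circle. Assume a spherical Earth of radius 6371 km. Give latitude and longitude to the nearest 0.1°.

Convert each endpoint to a unit vector on the sphere (x = cos φ cos λ, y = cos φ sin λ, z = sin φ).
The central angle between the endpoints is δ = arccos(p₁·p₂) ≈ 1.564 rad (89.6°). The total great-circle distance is δ·R ≈ 1.564 × 6371 ≈ 9965 km, so the target fraction is f = 3600/9965 ≈ 0.361.
Interpolate at f ≈ 0.361 with slerp weights a = sin((1−f)δ)/sin δ ≈ 0.841, b = sin(fδ)/sin δ ≈ 0.535.
p = a·p₁ + b·p₂ ≈ (0.397, -0.810, 0.432); φ = arcsin(p_z) ≈ 25.57°, λ = atan2(p_y, p_x) ≈ -63.89°.

≈ lat 25.6°N, lon 63.9°W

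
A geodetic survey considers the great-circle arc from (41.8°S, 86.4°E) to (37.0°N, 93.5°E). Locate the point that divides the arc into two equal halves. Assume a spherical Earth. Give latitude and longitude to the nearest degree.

≈ (2°S, 90°E)

The haversine formula gives a central angle δ ≈ 1.380 rad (79.1°) between the endpoints.
Interpolate at f = 1/2 with slerp weights a = sin((1−f)δ)/sin δ ≈ 0.648, b = sin(fδ)/sin δ ≈ 0.648.
p = a·p₁ + b·p₂ ≈ (-0.001, 0.999, -0.042); φ = arcsin(p_z) ≈ -2.40°, λ = atan2(p_y, p_x) ≈ 90.07°.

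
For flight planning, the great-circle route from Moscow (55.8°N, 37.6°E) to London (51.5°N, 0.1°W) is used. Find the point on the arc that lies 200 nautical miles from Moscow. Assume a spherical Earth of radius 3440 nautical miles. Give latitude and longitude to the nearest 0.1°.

≈ 55.9°N, 31.7°E

Write both endpoints as unit vectors p₁, p₂ with components (cos φ cos λ, cos φ sin λ, sin φ).
The central angle between the endpoints is δ = arccos(p₁·p₂) ≈ 0.392 rad (22.5°). The total great-circle distance is δ·R ≈ 0.392 × 3440 ≈ 1349 nmi, so the target fraction is f = 200/1349 ≈ 0.148.
Interpolate at f ≈ 0.148 with slerp weights a = sin((1−f)δ)/sin δ ≈ 0.858, b = sin(fδ)/sin δ ≈ 0.152.
p = a·p₁ + b·p₂ ≈ (0.477, 0.294, 0.828); φ = arcsin(p_z) ≈ 55.94°, λ = atan2(p_y, p_x) ≈ 31.67°.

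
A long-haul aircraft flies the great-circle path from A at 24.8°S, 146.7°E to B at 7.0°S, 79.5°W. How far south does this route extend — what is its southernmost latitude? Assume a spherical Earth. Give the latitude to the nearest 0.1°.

The great circle lies in the plane with unit normal n̂ = (p₁ × p₂)/|p₁ × p₂|.
Here n̂_z ≈ +0.793; the vertex latitude is φ_max = arccos|n̂_z| ≈ 37.5°.

≈ 37.5°S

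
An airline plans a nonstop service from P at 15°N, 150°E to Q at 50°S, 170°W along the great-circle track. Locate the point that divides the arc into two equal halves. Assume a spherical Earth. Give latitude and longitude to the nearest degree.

Convert each endpoint to a unit vector on the sphere (x = cos φ cos λ, y = cos φ sin λ, z = sin φ).
The central angle between the endpoints is δ = arccos(p₁·p₂) ≈ 1.290 rad (73.9°).
Interpolate at f = 1/2 with slerp weights a = sin((1−f)δ)/sin δ ≈ 0.626, b = sin(fδ)/sin δ ≈ 0.626.
p = a·p₁ + b·p₂ ≈ (-0.919, 0.232, -0.317); φ = arcsin(p_z) ≈ -18.50°, λ = atan2(p_y, p_x) ≈ 165.82°.

≈ 19°S, 166°E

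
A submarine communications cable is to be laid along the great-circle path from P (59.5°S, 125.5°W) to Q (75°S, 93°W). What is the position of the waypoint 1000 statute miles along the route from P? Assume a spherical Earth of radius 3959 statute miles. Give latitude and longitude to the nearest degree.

Convert each endpoint to a unit vector on the sphere (x = cos φ cos λ, y = cos φ sin λ, z = sin φ).
The central angle between the endpoints is δ = arccos(p₁·p₂) ≈ 0.339 rad (19.4°). The total great-circle distance is δ·R ≈ 0.339 × 3959 ≈ 1342 mi, so the target fraction is f = 1000/1342 ≈ 0.745.
Interpolate at f ≈ 0.745 with slerp weights a = sin((1−f)δ)/sin δ ≈ 0.260, b = sin(fδ)/sin δ ≈ 0.751.
p = a·p₁ + b·p₂ ≈ (-0.087, -0.302, -0.950); φ = arcsin(p_z) ≈ -71.72°, λ = atan2(p_y, p_x) ≈ -106.05°.

≈ (72°S, 106°W)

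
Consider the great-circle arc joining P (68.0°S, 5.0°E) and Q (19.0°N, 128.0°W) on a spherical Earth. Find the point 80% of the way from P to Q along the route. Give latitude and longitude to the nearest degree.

Write both endpoints as unit vectors p₁, p₂ with components (cos φ cos λ, cos φ sin λ, sin φ).
The central angle between the endpoints is δ = arccos(p₁·p₂) ≈ 2.145 rad (122.9°).
Interpolate at f = 0.80 with slerp weights a = sin((1−f)δ)/sin δ ≈ 0.496, b = sin(fδ)/sin δ ≈ 1.179.
p = a·p₁ + b·p₂ ≈ (-0.501, -0.862, -0.076); φ = arcsin(p_z) ≈ -4.34°, λ = atan2(p_y, p_x) ≈ -120.17°.

≈ (4°S, 120°W)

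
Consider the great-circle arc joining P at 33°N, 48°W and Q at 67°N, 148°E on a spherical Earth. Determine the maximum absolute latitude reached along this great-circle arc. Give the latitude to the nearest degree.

The great circle lies in the plane with unit normal n̂ = (p₁ × p₂)/|p₁ × p₂|.
Here n̂_z ≈ -0.092; the vertex latitude is φ_max = arccos|n̂_z| ≈ 84.7°.

≈ 85°N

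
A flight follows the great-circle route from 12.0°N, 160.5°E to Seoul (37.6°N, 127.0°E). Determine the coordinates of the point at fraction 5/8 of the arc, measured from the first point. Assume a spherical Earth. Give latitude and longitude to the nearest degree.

≈ 29°N, 141°E

Write both endpoints as unit vectors p₁, p₂ with components (cos φ cos λ, cos φ sin λ, sin φ).
The central angle between the endpoints is δ = arccos(p₁·p₂) ≈ 0.687 rad (39.4°).
Interpolate at f = 5/8 with slerp weights a = sin((1−f)δ)/sin δ ≈ 0.402, b = sin(fδ)/sin δ ≈ 0.656.
p = a·p₁ + b·p₂ ≈ (-0.683, 0.547, 0.484); φ = arcsin(p_z) ≈ 28.95°, λ = atan2(p_y, p_x) ≈ 141.35°.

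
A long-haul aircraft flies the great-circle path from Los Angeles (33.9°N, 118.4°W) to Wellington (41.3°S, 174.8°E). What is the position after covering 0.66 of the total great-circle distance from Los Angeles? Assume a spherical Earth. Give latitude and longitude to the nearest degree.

≈ (17°S, 159°W)

Convert each endpoint to a unit vector on the sphere (x = cos φ cos λ, y = cos φ sin λ, z = sin φ).
The central angle between the endpoints is δ = arccos(p₁·p₂) ≈ 1.694 rad (97.0°).
Interpolate at f = 0.66 with slerp weights a = sin((1−f)δ)/sin δ ≈ 0.549, b = sin(fδ)/sin δ ≈ 0.906.
p = a·p₁ + b·p₂ ≈ (-0.894, -0.339, -0.292); φ = arcsin(p_z) ≈ -16.97°, λ = atan2(p_y, p_x) ≈ -159.25°.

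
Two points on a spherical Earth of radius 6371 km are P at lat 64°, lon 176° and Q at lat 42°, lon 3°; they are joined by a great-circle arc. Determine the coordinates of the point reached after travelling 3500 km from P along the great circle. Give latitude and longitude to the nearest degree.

Convert each endpoint to a unit vector on the sphere (x = cos φ cos λ, y = cos φ sin λ, z = sin φ).
The central angle between the endpoints is δ = arccos(p₁·p₂) ≈ 1.289 rad (73.9°). The total great-circle distance is δ·R ≈ 1.289 × 6371 ≈ 8212 km, so the target fraction is f = 3500/8212 ≈ 0.426.
Interpolate at f ≈ 0.426 with slerp weights a = sin((1−f)δ)/sin δ ≈ 0.702, b = sin(fδ)/sin δ ≈ 0.544.
p = a·p₁ + b·p₂ ≈ (0.097, 0.043, 0.994); φ = arcsin(p_z) ≈ 83.94°, λ = atan2(p_y, p_x) ≈ 23.81°.

≈ lat 84°, lon 24°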